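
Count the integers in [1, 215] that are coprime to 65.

159

65 = 5·13. Inclusion–exclusion on these primes:
215 − ⌊215/5⌋ − ⌊215/13⌋ + ⌊215/65⌋ = 159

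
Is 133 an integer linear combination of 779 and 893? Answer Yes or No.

gcd(779, 893): 893 = 1·779 + 114; 779 = 6·114 + 95; 114 = 1·95 + 19; 95 = 5·19 + 0 → 19
19 divides 133, so a solution exists.

Yes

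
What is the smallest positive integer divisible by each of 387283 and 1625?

48410375

gcd first: 387283 = 238·1625 + 533; 1625 = 3·533 + 26; 533 = 20·26 + 13; 26 = 2·13 + 0 → gcd = 13
lcm = 387283·1625/gcd = 629334875/13 = 48410375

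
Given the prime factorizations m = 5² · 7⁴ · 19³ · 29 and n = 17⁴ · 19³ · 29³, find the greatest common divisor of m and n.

198911

min exponent per shared prime: 19³ · 29 = 198911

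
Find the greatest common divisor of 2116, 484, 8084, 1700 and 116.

4

gcd(2116, 484): 2116 = 4·484 + 180; 484 = 2·180 + 124; 180 = 1·124 + 56; 124 = 2·56 + 12; 56 = 4·12 + 8; 12 = 1·8 + 4; 8 = 2·4 + 0 → 4
gcd(4, 8084): 8084 = 2021·4 + 0 → 4
gcd(4, 1700): 1700 = 425·4 + 0 → 4
gcd(4, 116): 116 = 29·4 + 0 → 4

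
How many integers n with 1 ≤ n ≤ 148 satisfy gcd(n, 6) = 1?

Prime factors of 6: 2, 3. Count integers ≤ 148 divisible by none of them.
By inclusion–exclusion: 148 − ⌊148/2⌋ − ⌊148/3⌋ + ⌊148/6⌋ = 49.

49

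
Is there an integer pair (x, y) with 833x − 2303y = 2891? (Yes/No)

gcd(833, 2303): 2303 = 2·833 + 637; 833 = 1·637 + 196; 637 = 3·196 + 49; 196 = 4·49 + 0 → 49
49 divides 2891, so a solution exists.

Yes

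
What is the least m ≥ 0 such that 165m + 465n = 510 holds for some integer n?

Euclid: 465 = 2·165 + 135; 165 = 1·135 + 30; 135 = 4·30 + 15; 30 = 2·15 + 0 → gcd = 15; 510 = 15·34.
Back-substitution yields 165·(-14) + 465·(5) = 15, so one solution is m = -14·34 = -476, n = 5·34 = 170.
Solutions in m differ by 465/15 = 31; the one in [0, 31) is -476 mod 31 = 20.

20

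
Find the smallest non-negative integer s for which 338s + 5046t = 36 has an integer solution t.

gcd(338, 5046) = 2 (Euclid: 5046 = 14·338 + 314; 338 = 1·314 + 24; 314 = 13·24 + 2; 24 = 12·2 + 0), and 2 | 36.
Extended Euclid: 338·(-209) + 5046·(14) = 2. Scale by 18: s₀ = -3762.
General solution s = s₀ + 2523k; reducing mod 2523 gives s = 1284 (and t = -86).

1284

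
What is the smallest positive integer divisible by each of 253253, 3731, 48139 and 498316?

1307765062604

253253 = 7 · 11² · 13 · 23; 3731 = 7 · 13 · 41; 48139 = 7 · 13 · 23²; 498316 = 2² · 7 · 13 · 37²
lcm takes max exponent of each prime: 2² · 7 · 11² · 13 · 23² · 37² · 41 = 1307765062604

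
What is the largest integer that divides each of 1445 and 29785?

Euclid: 29785 = 20·1445 + 885; 1445 = 1·885 + 560; 885 = 1·560 + 325; 560 = 1·325 + 235; 325 = 1·235 + 90; 235 = 2·90 + 55; 90 = 1·55 + 35; 55 = 1·35 + 20; 35 = 1·20 + 15; 20 = 1·15 + 5; 15 = 3·5 + 0. Last nonzero remainder: 5.

5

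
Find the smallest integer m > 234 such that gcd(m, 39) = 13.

247

39 = 13·3. Any m with gcd(m, 39) = 13 is a multiple of 13, say 13s, with s coprime to 3.
Need s > 234/13, so s ≥ 19. First s ≥ 19 with gcd(s, 3) = 1 is s = 19. Thus m = 13·19 = 247.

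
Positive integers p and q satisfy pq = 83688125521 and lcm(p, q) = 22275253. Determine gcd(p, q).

gcd·lcm = product, so gcd = 83688125521/22275253 = 3757.

3757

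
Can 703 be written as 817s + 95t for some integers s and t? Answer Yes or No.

Yes

gcd(817, 95): 817 = 8·95 + 57; 95 = 1·57 + 38; 57 = 1·38 + 19; 38 = 2·19 + 0 → 19
19 divides 703, so a solution exists.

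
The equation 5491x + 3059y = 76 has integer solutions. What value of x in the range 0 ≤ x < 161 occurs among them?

gcd(5491, 3059) = 19 (Euclid: 5491 = 1·3059 + 2432; 3059 = 1·2432 + 627; 2432 = 3·627 + 551; 627 = 1·551 + 76; 551 = 7·76 + 19; 76 = 4·19 + 0), and 19 | 76.
Extended Euclid: 5491·(39) + 3059·(-70) = 19. Scale by 4: x₀ = 156.
General solution x = x₀ + 161t; reducing mod 161 gives x = 156 (and y = -280).

156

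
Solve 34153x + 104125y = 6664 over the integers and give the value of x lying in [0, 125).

113

gcd(34153, 104125) = 833 (Euclid: 104125 = 3·34153 + 1666; 34153 = 20·1666 + 833; 1666 = 2·833 + 0), and 833 | 6664.
Extended Euclid: 34153·(61) + 104125·(-20) = 833. Scale by 8: x₀ = 488.
General solution x = x₀ + 125t; reducing mod 125 gives x = 113 (and y = -37).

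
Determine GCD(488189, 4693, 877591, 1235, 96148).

13

gcd(488189, 4693): 488189 = 104·4693 + 117; 4693 = 40·117 + 13; 117 = 9·13 + 0 → 13
gcd(13, 877591): 877591 = 67507·13 + 0 → 13
gcd(13, 1235): 1235 = 95·13 + 0 → 13
gcd(13, 96148): 96148 = 7396·13 + 0 → 13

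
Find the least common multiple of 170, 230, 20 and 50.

lcm(170, 230) = 170·230/gcd = 39100/10 = 3910
lcm(3910, 20) = 3910·20/gcd = 78200/10 = 7820
lcm(7820, 50) = 7820·50/gcd = 391000/10 = 39100

39100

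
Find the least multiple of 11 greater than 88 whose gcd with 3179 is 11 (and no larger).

gcd(m, 3179) = 11 forces 11 | m; write m = 11s. Then gcd(11s, 11·289) = 11·gcd(s, 289), so need gcd(s, 289) = 1.
11s > 88 gives s ≥ 9. The least s ≥ 9 coprime to 289 is 9, so m = 11·9 = 99.

99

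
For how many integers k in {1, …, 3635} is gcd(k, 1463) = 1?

2684

Prime factors of 1463: 7, 11, 19. Count integers ≤ 3635 divisible by none of them.
By inclusion–exclusion: 3635 − ⌊3635/7⌋ − ⌊3635/11⌋ − ⌊3635/19⌋ + ⌊3635/77⌋ + ⌊3635/133⌋ + ⌊3635/209⌋ − ⌊3635/1463⌋ = 2684.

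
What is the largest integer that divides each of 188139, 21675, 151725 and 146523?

867

188139 = 3 · 7 · 17² · 31; 21675 = 3 · 5² · 17²; 151725 = 3 · 5² · 7 · 17²; 146523 = 3 · 13² · 17²
gcd takes min exponent of each prime: 3 · 17² = 867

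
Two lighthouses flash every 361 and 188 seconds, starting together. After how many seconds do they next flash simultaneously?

67868

gcd first: 361 = 1·188 + 173; 188 = 1·173 + 15; 173 = 11·15 + 8; 15 = 1·8 + 7; 8 = 1·7 + 1; 7 = 7·1 + 0 → gcd = 1
lcm = 361·188/gcd = 67868/1 = 67868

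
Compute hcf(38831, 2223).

Euclid: 38831 = 17·2223 + 1040; 2223 = 2·1040 + 143; 1040 = 7·143 + 39; 143 = 3·39 + 26; 39 = 1·26 + 13; 26 = 2·13 + 0. Last nonzero remainder: 13.

13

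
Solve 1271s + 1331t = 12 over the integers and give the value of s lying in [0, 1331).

266

Euclid: 1331 = 1·1271 + 60; 1271 = 21·60 + 11; 60 = 5·11 + 5; 11 = 2·5 + 1; 5 = 5·1 + 0 → gcd = 1; 12 = 1·12.
Back-substitution yields 1271·(244) + 1331·(-233) = 1, so one solution is s = 244·12 = 2928, t = -233·12 = -2796.
Solutions in s differ by 1331/1 = 1331; the one in [0, 1331) is 2928 mod 1331 = 266.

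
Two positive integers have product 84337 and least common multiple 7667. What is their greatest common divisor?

From gcd × lcm = mn: gcd = 84337 / 7667 = 11.

11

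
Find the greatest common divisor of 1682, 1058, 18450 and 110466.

2

gcd(1682, 1058): 1682 = 1·1058 + 624; 1058 = 1·624 + 434; 624 = 1·434 + 190; 434 = 2·190 + 54; 190 = 3·54 + 28; 54 = 1·28 + 26; 28 = 1·26 + 2; 26 = 13·2 + 0 → 2
gcd(2, 18450): 18450 = 9225·2 + 0 → 2
gcd(2, 110466): 110466 = 55233·2 + 0 → 2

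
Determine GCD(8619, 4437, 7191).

gcd(8619, 4437): 8619 = 1·4437 + 4182; 4437 = 1·4182 + 255; 4182 = 16·255 + 102; 255 = 2·102 + 51; 102 = 2·51 + 0 → 51
gcd(51, 7191): 7191 = 141·51 + 0 → 51

51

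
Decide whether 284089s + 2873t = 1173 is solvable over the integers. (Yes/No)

No

gcd(284089, 2873): 284089 = 98·2873 + 2535; 2873 = 1·2535 + 338; 2535 = 7·338 + 169; 338 = 2·169 + 0 → 169
169 does not divide 1173, so a solution does not exist.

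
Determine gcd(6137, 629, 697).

17

gcd(6137, 629): 6137 = 9·629 + 476; 629 = 1·476 + 153; 476 = 3·153 + 17; 153 = 9·17 + 0 → 17
gcd(17, 697): 697 = 41·17 + 0 → 17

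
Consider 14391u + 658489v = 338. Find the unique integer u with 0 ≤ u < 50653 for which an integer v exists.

Reduce mod 658489: 14391u ≡ 338 (mod 658489). With g = gcd(14391, 658489) = 13 dividing 338, divide through: 1107u ≡ 26 (mod 50653).
Since gcd(1107, 50653) = 1, u ≡ 26·(1107)⁻¹ ≡ 25990 (mod 50653). Smallest non-negative: 25990.

25990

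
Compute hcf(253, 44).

11

Euclid: 253 = 5·44 + 33; 44 = 1·33 + 11; 33 = 3·11 + 0. Last nonzero remainder: 11.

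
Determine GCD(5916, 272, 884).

gcd(5916, 272): 5916 = 21·272 + 204; 272 = 1·204 + 68; 204 = 3·68 + 0 → 68
gcd(68, 884): 884 = 13·68 + 0 → 68

68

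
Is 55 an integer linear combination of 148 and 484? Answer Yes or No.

By Bézout, 148p − 484q = 55 has integer solutions iff gcd(148, 484) | 55.
Euclid: 484 = 3·148 + 40; 148 = 3·40 + 28; 40 = 1·28 + 12; 28 = 2·12 + 4; 12 = 3·4 + 0. gcd = 4; 55 mod 4 = 3. No.

No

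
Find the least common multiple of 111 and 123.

4551

gcd first: 123 = 1·111 + 12; 111 = 9·12 + 3; 12 = 4·3 + 0 → gcd = 3
lcm = 111·123/gcd = 13653/3 = 4551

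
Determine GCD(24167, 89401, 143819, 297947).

gcd(24167, 89401): 89401 = 3·24167 + 16900; 24167 = 1·16900 + 7267; 16900 = 2·7267 + 2366; 7267 = 3·2366 + 169; 2366 = 14·169 + 0 → 169
gcd(169, 143819): 143819 = 851·169 + 0 → 169
gcd(169, 297947): 297947 = 1763·169 + 0 → 169

169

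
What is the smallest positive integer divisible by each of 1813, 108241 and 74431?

1813 = 7² · 37; 108241 = 7² · 47²; 74431 = 7⁴ · 31
lcm takes max exponent of each prime: 7⁴ · 31 · 37 · 47² = 6083468923

6083468923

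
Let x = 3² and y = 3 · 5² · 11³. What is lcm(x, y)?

299475

max exponent per prime: 3² · 5² · 11³ = 299475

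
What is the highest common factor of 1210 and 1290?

1210 = 2 · 5 · 11²
1290 = 2 · 3 · 5 · 43
Common: 2 · 5 = 10

10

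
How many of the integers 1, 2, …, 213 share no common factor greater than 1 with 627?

Prime factors of 627: 3, 11, 19. Count integers ≤ 213 divisible by none of them.
By inclusion–exclusion: 213 − ⌊213/3⌋ − ⌊213/11⌋ − ⌊213/19⌋ + ⌊213/33⌋ + ⌊213/57⌋ + ⌊213/209⌋ − ⌊213/627⌋ = 122.

122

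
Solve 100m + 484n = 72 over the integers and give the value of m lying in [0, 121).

83

Euclid: 484 = 4·100 + 84; 100 = 1·84 + 16; 84 = 5·16 + 4; 16 = 4·4 + 0 → gcd = 4; 72 = 4·18.
Back-substitution yields 100·(-29) + 484·(6) = 4, so one solution is m = -29·18 = -522, n = 6·18 = 108.
Solutions in m differ by 484/4 = 121; the one in [0, 121) is -522 mod 121 = 83.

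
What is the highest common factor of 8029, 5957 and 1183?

7

8029 = 7 · 31 · 37; 5957 = 7 · 23 · 37; 1183 = 7 · 13²
gcd takes min exponent of each prime: 7 = 7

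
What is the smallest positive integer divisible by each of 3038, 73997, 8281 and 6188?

3038 = 2 · 7² · 31; 73997 = 7 · 11 · 31²; 8281 = 7² · 13²; 6188 = 2² · 7 · 13 · 17
lcm takes max exponent of each prime: 2² · 7² · 11 · 13² · 17 · 31² = 5952614668

5952614668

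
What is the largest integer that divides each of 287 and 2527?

7

287 = 7 · 41
2527 = 7 · 19²
Common: 7 = 7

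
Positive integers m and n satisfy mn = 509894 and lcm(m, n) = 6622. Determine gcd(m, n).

77

gcd·lcm = product, so gcd = 509894/6622 = 77.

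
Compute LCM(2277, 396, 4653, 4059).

17551116

lcm(2277, 396) = 2277·396/gcd = 901692/99 = 9108
lcm(9108, 4653) = 9108·4653/gcd = 42379524/99 = 428076
lcm(428076, 4059) = 428076·4059/gcd = 1737560484/99 = 17551116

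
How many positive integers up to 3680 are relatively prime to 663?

2132

Prime factors of 663: 3, 13, 17. Count integers ≤ 3680 divisible by none of them.
By inclusion–exclusion: 3680 − ⌊3680/3⌋ − ⌊3680/13⌋ − ⌊3680/17⌋ + ⌊3680/39⌋ + ⌊3680/51⌋ + ⌊3680/221⌋ − ⌊3680/663⌋ = 2132.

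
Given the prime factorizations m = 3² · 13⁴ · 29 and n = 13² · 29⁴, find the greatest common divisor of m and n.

4901

min exponent per shared prime: 13² · 29 = 4901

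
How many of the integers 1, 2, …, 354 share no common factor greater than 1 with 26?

163

Prime factors of 26: 2, 13. Count integers ≤ 354 divisible by none of them.
By inclusion–exclusion: 354 − ⌊354/2⌋ − ⌊354/13⌋ + ⌊354/26⌋ = 163.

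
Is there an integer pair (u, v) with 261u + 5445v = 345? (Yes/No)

No

gcd(261, 5445): 5445 = 20·261 + 225; 261 = 1·225 + 36; 225 = 6·36 + 9; 36 = 4·9 + 0 → 9
9 does not divide 345, so a solution does not exist.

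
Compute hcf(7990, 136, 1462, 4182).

34

7990 = 2 · 5 · 17 · 47; 136 = 2³ · 17; 1462 = 2 · 17 · 43; 4182 = 2 · 3 · 17 · 41
gcd takes min exponent of each prime: 2 · 17 = 34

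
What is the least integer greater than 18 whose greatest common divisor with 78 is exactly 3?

21

78 = 3·26. Any m with gcd(m, 78) = 3 is a multiple of 3, say 3s, with s coprime to 26.
Need s > 18/3, so s ≥ 7. First s ≥ 7 with gcd(s, 26) = 1 is s = 7. Thus m = 3·7 = 21.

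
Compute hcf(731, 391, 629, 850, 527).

17

731 = 17 · 43; 391 = 17 · 23; 629 = 17 · 37; 850 = 2 · 5² · 17; 527 = 17 · 31
gcd takes min exponent of each prime: 17 = 17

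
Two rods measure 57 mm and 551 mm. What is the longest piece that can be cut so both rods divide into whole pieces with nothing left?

19

57 = 3 · 19
551 = 19 · 29
Common: 19 = 19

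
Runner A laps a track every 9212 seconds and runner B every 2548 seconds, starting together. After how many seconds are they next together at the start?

gcd first: 9212 = 3·2548 + 1568; 2548 = 1·1568 + 980; 1568 = 1·980 + 588; 980 = 1·588 + 392; 588 = 1·392 + 196; 392 = 2·196 + 0 → gcd = 196
lcm = 9212·2548/gcd = 23472176/196 = 119756

119756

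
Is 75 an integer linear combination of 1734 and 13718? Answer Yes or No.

No

By Bézout, 1734x − 13718y = 75 has integer solutions iff gcd(1734, 13718) | 75.
Euclid: 13718 = 7·1734 + 1580; 1734 = 1·1580 + 154; 1580 = 10·154 + 40; 154 = 3·40 + 34; 40 = 1·34 + 6; 34 = 5·6 + 4; 6 = 1·4 + 2; 4 = 2·2 + 0. gcd = 2; 75 mod 2 = 1. No.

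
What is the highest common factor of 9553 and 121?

1

9553 = 41 · 233
121 = 11²
Common: 1 = 1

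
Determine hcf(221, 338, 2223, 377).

13

221 = 13 · 17; 338 = 2 · 13²; 2223 = 3² · 13 · 19; 377 = 13 · 29
gcd takes min exponent of each prime: 13 = 13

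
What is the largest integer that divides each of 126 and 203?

7

126 = 2 · 3² · 7
203 = 7 · 29
Common: 7 = 7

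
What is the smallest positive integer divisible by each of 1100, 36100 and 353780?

1100 = 2² · 5² · 11; 36100 = 2² · 5² · 19²; 353780 = 2² · 5 · 7² · 19²
lcm takes max exponent of each prime: 2² · 5² · 7² · 11 · 19² = 19457900

19457900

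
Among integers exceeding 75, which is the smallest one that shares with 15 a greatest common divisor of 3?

78

Multiples of 3 above 75: 3·26, 3·27, … . Need the cofactor coprime to 15/3 = 5.
Checking s = 26, 27, … the first with gcd(s, 5) = 1 is s = 26, giving 78.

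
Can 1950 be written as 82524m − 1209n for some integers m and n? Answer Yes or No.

Yes

gcd(82524, 1209): 82524 = 68·1209 + 312; 1209 = 3·312 + 273; 312 = 1·273 + 39; 273 = 7·39 + 0 → 39
39 divides 1950, so a solution exists.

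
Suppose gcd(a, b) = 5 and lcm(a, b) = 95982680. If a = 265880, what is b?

a·b = gcd·lcm = 5·95982680 = 479913400, so b = 479913400/265880 = 1805.

1805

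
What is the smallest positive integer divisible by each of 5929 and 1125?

6670125

5929 = 7² · 11²; 1125 = 3² · 5³
max exponents: 3² · 5³ · 7² · 11² = 6670125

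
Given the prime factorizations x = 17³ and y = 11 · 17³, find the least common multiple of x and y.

54043

max exponent per prime: 11 · 17³ = 54043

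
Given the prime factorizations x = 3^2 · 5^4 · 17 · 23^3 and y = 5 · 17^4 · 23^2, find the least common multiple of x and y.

5716125039375

max exponent per prime: 3^2 · 5^4 · 17^4 · 23^3 = 5716125039375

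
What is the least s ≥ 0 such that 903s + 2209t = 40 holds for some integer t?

Reduce mod 2209: 903s ≡ 40 (mod 2209). With g = gcd(903, 2209) = 1 dividing 40, divide through: 903s ≡ 40 (mod 2209).
Since gcd(903, 2209) = 1, s ≡ 40·(903)⁻¹ ≡ 1414 (mod 2209). Smallest non-negative: 1414.

1414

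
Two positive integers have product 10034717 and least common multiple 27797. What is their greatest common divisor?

From gcd × lcm = pq: gcd = 10034717 / 27797 = 361.

361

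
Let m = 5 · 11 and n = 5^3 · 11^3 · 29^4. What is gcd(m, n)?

55

min exponent per shared prime: 5 · 11 = 55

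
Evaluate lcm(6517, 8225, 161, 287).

lcm(6517, 8225) = 6517·8225/gcd = 53602325/7 = 7657475
lcm(7657475, 161) = 7657475·161/gcd = 1232853475/7 = 176121925
lcm(176121925, 287) = 176121925·287/gcd = 50546992475/7 = 7220998925

7220998925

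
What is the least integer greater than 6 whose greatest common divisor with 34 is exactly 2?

8

34 = 2·17. Any m with gcd(m, 34) = 2 is a multiple of 2, say 2s, with s coprime to 17.
Need s > 6/2, so s ≥ 4. First s ≥ 4 with gcd(s, 17) = 1 is s = 4. Thus m = 2·4 = 8.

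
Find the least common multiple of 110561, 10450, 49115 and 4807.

259818350

110561 = 11 · 19 · 23²; 10450 = 2 · 5² · 11 · 19; 49115 = 5 · 11 · 19 · 47; 4807 = 11 · 19 · 23
lcm takes max exponent of each prime: 2 · 5² · 11 · 19 · 23² · 47 = 259818350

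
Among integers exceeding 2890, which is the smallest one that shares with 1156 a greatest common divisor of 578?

Multiples of 578 above 2890: 578·6, 578·7, … . Need the cofactor coprime to 1156/578 = 2.
Checking s = 6, 7, … the first with gcd(s, 2) = 1 is s = 7, giving 4046.

4046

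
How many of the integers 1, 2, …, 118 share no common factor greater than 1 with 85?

90

85 = 5·17. Inclusion–exclusion on these primes:
118 − ⌊118/5⌋ − ⌊118/17⌋ + ⌊118/85⌋ = 90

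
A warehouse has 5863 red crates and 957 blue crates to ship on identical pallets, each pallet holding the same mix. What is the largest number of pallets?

11

Euclid: 5863 = 6·957 + 121; 957 = 7·121 + 110; 121 = 1·110 + 11; 110 = 10·11 + 0. Last nonzero remainder: 11.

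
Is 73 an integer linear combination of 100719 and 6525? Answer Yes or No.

No

gcd(100719, 6525): 100719 = 15·6525 + 2844; 6525 = 2·2844 + 837; 2844 = 3·837 + 333; 837 = 2·333 + 171; 333 = 1·171 + 162; 171 = 1·162 + 9; 162 = 18·9 + 0 → 9
9 does not divide 73, so a solution does not exist.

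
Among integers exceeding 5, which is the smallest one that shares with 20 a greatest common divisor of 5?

Multiples of 5 above 5: 5·2, 5·3, … . Need the cofactor coprime to 20/5 = 4.
Checking s = 2, 3, … the first with gcd(s, 4) = 1 is s = 3, giving 15.

15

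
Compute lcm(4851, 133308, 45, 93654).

lcm(4851, 133308) = 4851·133308/gcd = 646677108/63 = 10264716
lcm(10264716, 45) = 10264716·45/gcd = 461912220/9 = 51323580
lcm(51323580, 93654) = 51323580·93654/gcd = 4806658561320/198 = 24276053340

24276053340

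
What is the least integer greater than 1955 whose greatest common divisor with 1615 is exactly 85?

gcd(m, 1615) = 85 forces 85 | m; write m = 85s. Then gcd(85s, 85·19) = 85·gcd(s, 19), so need gcd(s, 19) = 1.
85s > 1955 gives s ≥ 24. The least s ≥ 24 coprime to 19 is 24, so m = 85·24 = 2040.

2040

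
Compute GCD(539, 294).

539 = 7² · 11
294 = 2 · 3 · 7²
Common: 7² = 49

49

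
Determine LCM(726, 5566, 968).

726 = 2 · 3 · 11²; 5566 = 2 · 11² · 23; 968 = 2³ · 11²
lcm takes max exponent of each prime: 2³ · 3 · 11² · 23 = 66792

66792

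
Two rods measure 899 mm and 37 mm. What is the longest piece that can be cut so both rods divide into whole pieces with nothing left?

899 = 29 · 31
37 = 37
Common: 1 = 1

1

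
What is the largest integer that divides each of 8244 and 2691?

9

8244 = 2² · 3² · 229
2691 = 3² · 13 · 23
Common: 3² = 9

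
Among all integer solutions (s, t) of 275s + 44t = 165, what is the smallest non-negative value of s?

gcd(275, 44) = 11 (Euclid: 275 = 6·44 + 11; 44 = 4·11 + 0), and 11 | 165.
Extended Euclid: 275·(1) + 44·(-6) = 11. Scale by 15: s₀ = 15.
General solution s = s₀ + 4k; reducing mod 4 gives s = 3 (and t = -15).

3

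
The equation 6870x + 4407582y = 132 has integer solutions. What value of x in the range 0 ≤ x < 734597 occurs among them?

281649

Euclid: 4407582 = 641·6870 + 3912; 6870 = 1·3912 + 2958; 3912 = 1·2958 + 954; 2958 = 3·954 + 96; 954 = 9·96 + 90; 96 = 1·90 + 6; 90 = 15·6 + 0 → gcd = 6; 132 = 6·22.
Back-substitution yields 6870·(46193) + 4407582·(-72) = 6, so one solution is x = 46193·22 = 1016246, y = -72·22 = -1584.
Solutions in x differ by 4407582/6 = 734597; the one in [0, 734597) is 1016246 mod 734597 = 281649.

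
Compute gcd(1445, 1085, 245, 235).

5

gcd(1445, 1085): 1445 = 1·1085 + 360; 1085 = 3·360 + 5; 360 = 72·5 + 0 → 5
gcd(5, 245): 245 = 49·5 + 0 → 5
gcd(5, 235): 235 = 47·5 + 0 → 5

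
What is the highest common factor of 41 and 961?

41 = 41
961 = 31²
Common: 1 = 1

1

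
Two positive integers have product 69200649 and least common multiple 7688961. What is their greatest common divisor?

9

gcd·lcm = product, so gcd = 69200649/7688961 = 9.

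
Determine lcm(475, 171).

4275

475 = 5² · 19; 171 = 3² · 19
max exponents: 3² · 5² · 19 = 4275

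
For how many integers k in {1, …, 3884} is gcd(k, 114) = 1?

1227

Prime factors of 114: 2, 3, 19. Count integers ≤ 3884 divisible by none of them.
By inclusion–exclusion: 3884 − ⌊3884/2⌋ − ⌊3884/3⌋ − ⌊3884/19⌋ + ⌊3884/6⌋ + ⌊3884/38⌋ + ⌊3884/57⌋ − ⌊3884/114⌋ = 1227.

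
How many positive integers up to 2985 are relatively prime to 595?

1927

Prime factors of 595: 5, 7, 17. Count integers ≤ 2985 divisible by none of them.
By inclusion–exclusion: 2985 − ⌊2985/5⌋ − ⌊2985/7⌋ − ⌊2985/17⌋ + ⌊2985/35⌋ + ⌊2985/85⌋ + ⌊2985/119⌋ − ⌊2985/595⌋ = 1927.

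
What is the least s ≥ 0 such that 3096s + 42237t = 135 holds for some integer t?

Reduce mod 42237: 3096s ≡ 135 (mod 42237). With g = gcd(3096, 42237) = 9 dividing 135, divide through: 344s ≡ 15 (mod 4693).
Since gcd(344, 4693) = 1, s ≡ 15·(344)⁻¹ ≡ 3779 (mod 4693). Smallest non-negative: 3779.

3779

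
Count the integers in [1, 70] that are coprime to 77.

Prime factors of 77: 7, 11. Count integers ≤ 70 divisible by none of them.
By inclusion–exclusion: 70 − ⌊70/7⌋ − ⌊70/11⌋ + ⌊70/77⌋ = 54.

54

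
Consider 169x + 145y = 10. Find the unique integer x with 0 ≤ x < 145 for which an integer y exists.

gcd(169, 145) = 1 (Euclid: 169 = 1·145 + 24; 145 = 6·24 + 1; 24 = 24·1 + 0), and 1 | 10.
Extended Euclid: 169·(-6) + 145·(7) = 1. Scale by 10: x₀ = -60.
General solution x = x₀ + 145t; reducing mod 145 gives x = 85 (and y = -99).

85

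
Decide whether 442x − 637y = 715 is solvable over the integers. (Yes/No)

Yes

By Bézout, 442x − 637y = 715 has integer solutions iff gcd(442, 637) | 715.
Euclid: 637 = 1·442 + 195; 442 = 2·195 + 52; 195 = 3·52 + 39; 52 = 1·39 + 13; 39 = 3·13 + 0. gcd = 13; 715 mod 13 = 0. Yes.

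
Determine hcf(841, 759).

1

841 = 29²
759 = 3 · 11 · 23
Common: 1 = 1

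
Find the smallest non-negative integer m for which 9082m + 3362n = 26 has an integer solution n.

Euclid: 9082 = 2·3362 + 2358; 3362 = 1·2358 + 1004; 2358 = 2·1004 + 350; 1004 = 2·350 + 304; 350 = 1·304 + 46; 304 = 6·46 + 28; 46 = 1·28 + 18; 28 = 1·18 + 10; 18 = 1·10 + 8; 10 = 1·8 + 2; 8 = 4·2 + 0 → gcd = 2; 26 = 2·13.
Back-substitution yields 9082·(-365) + 3362·(986) = 2, so one solution is m = -365·13 = -4745, n = 986·13 = 12818.
Solutions in m differ by 3362/2 = 1681; the one in [0, 1681) is -4745 mod 1681 = 298.

298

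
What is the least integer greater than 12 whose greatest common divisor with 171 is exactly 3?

15

Multiples of 3 above 12: 3·5, 3·6, … . Need the cofactor coprime to 171/3 = 57.
Checking s = 5, 6, … the first with gcd(s, 57) = 1 is s = 5, giving 15.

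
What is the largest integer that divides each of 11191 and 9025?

361

11191 = 19² · 31
9025 = 5² · 19²
Common: 19² = 361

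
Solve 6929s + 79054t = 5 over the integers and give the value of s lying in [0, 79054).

61347

Reduce mod 79054: 6929s ≡ 5 (mod 79054). With g = gcd(6929, 79054) = 1 dividing 5, divide through: 6929s ≡ 5 (mod 79054).
Since gcd(6929, 79054) = 1, s ≡ 5·(6929)⁻¹ ≡ 61347 (mod 79054). Smallest non-negative: 61347.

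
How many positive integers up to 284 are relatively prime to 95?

216

95 = 5·19. Inclusion–exclusion on these primes:
284 − ⌊284/5⌋ − ⌊284/19⌋ + ⌊284/95⌋ = 216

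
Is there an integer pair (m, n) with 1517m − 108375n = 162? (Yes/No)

Yes

gcd(1517, 108375): 108375 = 71·1517 + 668; 1517 = 2·668 + 181; 668 = 3·181 + 125; 181 = 1·125 + 56; 125 = 2·56 + 13; 56 = 4·13 + 4; 13 = 3·4 + 1; 4 = 4·1 + 0 → 1
1 divides 162, so a solution exists.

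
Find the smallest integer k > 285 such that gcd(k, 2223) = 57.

399

gcd(k, 2223) = 57 forces 57 | k; write k = 57s. Then gcd(57s, 57·39) = 57·gcd(s, 39), so need gcd(s, 39) = 1.
57s > 285 gives s ≥ 6. The least s ≥ 6 coprime to 39 is 7, so k = 57·7 = 399.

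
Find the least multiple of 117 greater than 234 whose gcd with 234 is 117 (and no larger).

Multiples of 117 above 234: 117·3, 117·4, … . Need the cofactor coprime to 234/117 = 2.
Checking s = 3, 4, … the first with gcd(s, 2) = 1 is s = 3, giving 351.

351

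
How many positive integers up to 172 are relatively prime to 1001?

Prime factors of 1001: 7, 11, 13. Count integers ≤ 172 divisible by none of them.
By inclusion–exclusion: 172 − ⌊172/7⌋ − ⌊172/11⌋ − ⌊172/13⌋ + ⌊172/77⌋ + ⌊172/91⌋ + ⌊172/143⌋ − ⌊172/1001⌋ = 124.

124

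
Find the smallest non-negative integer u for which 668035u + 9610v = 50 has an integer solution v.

1030

Euclid: 668035 = 69·9610 + 4945; 9610 = 1·4945 + 4665; 4945 = 1·4665 + 280; 4665 = 16·280 + 185; 280 = 1·185 + 95; 185 = 1·95 + 90; 95 = 1·90 + 5; 90 = 18·5 + 0 → gcd = 5; 50 = 5·10.
Back-substitution yields 668035·(103) + 9610·(-7160) = 5, so one solution is u = 103·10 = 1030, v = -7160·10 = -71600.
Solutions in u differ by 9610/5 = 1922; the one in [0, 1922) is 1030 mod 1922 = 1030.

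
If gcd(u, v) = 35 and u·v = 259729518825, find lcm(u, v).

gcd·lcm = product, so lcm = 259729518825/35 = 7420843395.

7420843395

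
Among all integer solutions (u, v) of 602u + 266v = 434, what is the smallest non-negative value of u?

Reduce mod 266: 602u ≡ 434 (mod 266). With g = gcd(602, 266) = 14 dividing 434, divide through: 43u ≡ 31 (mod 19).
Since gcd(43, 19) = 1, u ≡ 31·(43)⁻¹ ≡ 10 (mod 19). Smallest non-negative: 10.

10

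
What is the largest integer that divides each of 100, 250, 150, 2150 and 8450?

gcd(100, 250): 250 = 2·100 + 50; 100 = 2·50 + 0 → 50
gcd(50, 150): 150 = 3·50 + 0 → 50
gcd(50, 2150): 2150 = 43·50 + 0 → 50
gcd(50, 8450): 8450 = 169·50 + 0 → 50

50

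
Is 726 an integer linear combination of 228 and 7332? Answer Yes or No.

No

By Bézout, 228x − 7332y = 726 has integer solutions iff gcd(228, 7332) | 726.
Euclid: 7332 = 32·228 + 36; 228 = 6·36 + 12; 36 = 3·12 + 0. gcd = 12; 726 mod 12 = 6. No.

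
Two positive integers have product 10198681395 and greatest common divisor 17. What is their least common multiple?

Since gcd(u,v)·lcm(u,v) = uv, lcm = 10198681395/17 = 599922435.

599922435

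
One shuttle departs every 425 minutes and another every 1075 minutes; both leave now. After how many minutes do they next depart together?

425 = 5² · 17; 1075 = 5² · 43
max exponents: 5² · 17 · 43 = 18275

18275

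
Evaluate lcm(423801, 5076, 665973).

2629261404

423801 = 3² · 7² · 31²; 5076 = 2² · 3³ · 47; 665973 = 3² · 7 · 11 · 31²
lcm takes max exponent of each prime: 2² · 3³ · 7² · 11 · 31² · 47 = 2629261404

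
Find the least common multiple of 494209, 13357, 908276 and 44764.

lcm(494209, 13357) = 494209·13357/gcd = 6601149613/13357 = 494209
lcm(494209, 908276) = 494209·908276/gcd = 448878173684/13357 = 33606212
lcm(33606212, 44764) = 33606212·44764/gcd = 1504348473968/1444 = 1041792572

1041792572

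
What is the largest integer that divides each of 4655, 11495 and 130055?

gcd(4655, 11495): 11495 = 2·4655 + 2185; 4655 = 2·2185 + 285; 2185 = 7·285 + 190; 285 = 1·190 + 95; 190 = 2·95 + 0 → 95
gcd(95, 130055): 130055 = 1369·95 + 0 → 95

95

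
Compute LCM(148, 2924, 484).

148 = 2² · 37; 2924 = 2² · 17 · 43; 484 = 2² · 11²
lcm takes max exponent of each prime: 2² · 11² · 17 · 37 · 43 = 13090748

13090748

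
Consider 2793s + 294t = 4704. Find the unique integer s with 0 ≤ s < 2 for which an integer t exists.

0

Euclid: 2793 = 9·294 + 147; 294 = 2·147 + 0 → gcd = 147; 4704 = 147·32.
Back-substitution yields 2793·(1) + 294·(-9) = 147, so one solution is s = 1·32 = 32, t = -9·32 = -288.
Solutions in s differ by 294/147 = 2; the one in [0, 2) is 32 mod 2 = 0.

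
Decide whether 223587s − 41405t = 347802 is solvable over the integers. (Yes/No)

Yes

gcd(223587, 41405): 223587 = 5·41405 + 16562; 41405 = 2·16562 + 8281; 16562 = 2·8281 + 0 → 8281
8281 divides 347802, so a solution exists.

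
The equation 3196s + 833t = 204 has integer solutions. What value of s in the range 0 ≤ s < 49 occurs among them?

gcd(3196, 833) = 17 (Euclid: 3196 = 3·833 + 697; 833 = 1·697 + 136; 697 = 5·136 + 17; 136 = 8·17 + 0), and 17 | 204.
Extended Euclid: 3196·(6) + 833·(-23) = 17. Scale by 12: s₀ = 72.
General solution s = s₀ + 49k; reducing mod 49 gives s = 23 (and t = -88).

23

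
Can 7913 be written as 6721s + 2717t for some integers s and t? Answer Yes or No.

gcd(6721, 2717): 6721 = 2·2717 + 1287; 2717 = 2·1287 + 143; 1287 = 9·143 + 0 → 143
143 does not divide 7913, so a solution does not exist.

No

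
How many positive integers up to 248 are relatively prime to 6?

6 = 2·3. Inclusion–exclusion on these primes:
248 − ⌊248/2⌋ − ⌊248/3⌋ + ⌊248/6⌋ = 83

83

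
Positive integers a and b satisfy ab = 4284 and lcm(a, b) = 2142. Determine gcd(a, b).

From gcd × lcm = ab: gcd = 4284 / 2142 = 2.

2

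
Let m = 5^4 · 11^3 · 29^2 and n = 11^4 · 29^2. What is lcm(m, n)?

7695675625

max exponent per prime: 5^4 · 11^4 · 29^2 = 7695675625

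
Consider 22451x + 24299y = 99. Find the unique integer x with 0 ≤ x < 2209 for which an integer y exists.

Reduce mod 24299: 22451x ≡ 99 (mod 24299). With g = gcd(22451, 24299) = 11 dividing 99, divide through: 2041x ≡ 9 (mod 2209).
Since gcd(2041, 2209) = 1, x ≡ 9·(2041)⁻¹ ≡ 1065 (mod 2209). Smallest non-negative: 1065.

1065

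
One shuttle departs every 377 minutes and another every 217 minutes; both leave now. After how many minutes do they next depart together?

377 = 13 · 29; 217 = 7 · 31
max exponents: 7 · 13 · 29 · 31 = 81809

81809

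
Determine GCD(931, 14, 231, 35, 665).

7

gcd(931, 14): 931 = 66·14 + 7; 14 = 2·7 + 0 → 7
gcd(7, 231): 231 = 33·7 + 0 → 7
gcd(7, 35): 35 = 5·7 + 0 → 7
gcd(7, 665): 665 = 95·7 + 0 → 7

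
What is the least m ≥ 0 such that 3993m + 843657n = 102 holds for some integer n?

108600

Reduce mod 843657: 3993m ≡ 102 (mod 843657). With g = gcd(3993, 843657) = 3 dividing 102, divide through: 1331m ≡ 34 (mod 281219).
Since gcd(1331, 281219) = 1, m ≡ 34·(1331)⁻¹ ≡ 108600 (mod 281219). Smallest non-negative: 108600.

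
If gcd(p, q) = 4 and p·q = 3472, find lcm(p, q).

868

For any two positive integers, gcd × lcm equals their product. Hence lcm = 3472 / 4 = 868.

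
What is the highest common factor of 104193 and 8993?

17

Euclid: 104193 = 11·8993 + 5270; 8993 = 1·5270 + 3723; 5270 = 1·3723 + 1547; 3723 = 2·1547 + 629; 1547 = 2·629 + 289; 629 = 2·289 + 51; 289 = 5·51 + 34; 51 = 1·34 + 17; 34 = 2·17 + 0. Last nonzero remainder: 17.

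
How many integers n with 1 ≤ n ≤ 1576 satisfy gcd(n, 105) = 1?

721

Prime factors of 105: 3, 5, 7. Count integers ≤ 1576 divisible by none of them.
By inclusion–exclusion: 1576 − ⌊1576/3⌋ − ⌊1576/5⌋ − ⌊1576/7⌋ + ⌊1576/15⌋ + ⌊1576/21⌋ + ⌊1576/35⌋ − ⌊1576/105⌋ = 721.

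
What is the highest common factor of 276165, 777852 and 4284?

153

gcd(276165, 777852): 777852 = 2·276165 + 225522; 276165 = 1·225522 + 50643; 225522 = 4·50643 + 22950; 50643 = 2·22950 + 4743; 22950 = 4·4743 + 3978; 4743 = 1·3978 + 765; 3978 = 5·765 + 153; 765 = 5·153 + 0 → 153
gcd(153, 4284): 4284 = 28·153 + 0 → 153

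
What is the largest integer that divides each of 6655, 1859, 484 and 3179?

11

gcd(6655, 1859): 6655 = 3·1859 + 1078; 1859 = 1·1078 + 781; 1078 = 1·781 + 297; 781 = 2·297 + 187; 297 = 1·187 + 110; 187 = 1·110 + 77; 110 = 1·77 + 33; 77 = 2·33 + 11; 33 = 3·11 + 0 → 11
gcd(11, 484): 484 = 44·11 + 0 → 11
gcd(11, 3179): 3179 = 289·11 + 0 → 11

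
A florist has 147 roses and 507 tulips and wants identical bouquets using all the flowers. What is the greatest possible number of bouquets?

147 = 3 · 7²
507 = 3 · 13²
Common: 3 = 3

3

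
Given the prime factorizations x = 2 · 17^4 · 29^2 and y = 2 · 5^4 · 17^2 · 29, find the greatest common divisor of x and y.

min exponent per shared prime: 2 · 17^2 · 29 = 16762

16762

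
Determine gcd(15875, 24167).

15875 = 5³ · 127
24167 = 11 · 13³
Common: 1 = 1

1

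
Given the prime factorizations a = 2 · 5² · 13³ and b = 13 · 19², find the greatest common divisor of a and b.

min exponent per shared prime: 13 = 13

13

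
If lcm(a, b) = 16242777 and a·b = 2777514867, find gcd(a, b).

gcd·lcm = product, so gcd = 2777514867/16242777 = 171.

171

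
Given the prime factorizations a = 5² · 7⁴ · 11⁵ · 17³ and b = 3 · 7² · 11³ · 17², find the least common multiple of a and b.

max exponent per prime: 3 · 5² · 7⁴ · 11⁵ · 17³ = 142483184607225

142483184607225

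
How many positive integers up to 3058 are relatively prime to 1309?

2243

1309 = 7·11·17. Inclusion–exclusion on these primes:
3058 − ⌊3058/7⌋ − ⌊3058/11⌋ − ⌊3058/17⌋ + ⌊3058/77⌋ + ⌊3058/119⌋ + ⌊3058/187⌋ − ⌊3058/1309⌋ = 2243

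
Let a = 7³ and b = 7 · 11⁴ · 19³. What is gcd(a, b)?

min exponent per shared prime: 7 = 7

7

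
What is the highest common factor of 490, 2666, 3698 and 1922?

490 = 2 · 5 · 7²; 2666 = 2 · 31 · 43; 3698 = 2 · 43²; 1922 = 2 · 31²
gcd takes min exponent of each prime: 2 = 2

2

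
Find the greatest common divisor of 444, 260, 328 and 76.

4

gcd(444, 260): 444 = 1·260 + 184; 260 = 1·184 + 76; 184 = 2·76 + 32; 76 = 2·32 + 12; 32 = 2·12 + 8; 12 = 1·8 + 4; 8 = 2·4 + 0 → 4
gcd(4, 328): 328 = 82·4 + 0 → 4
gcd(4, 76): 76 = 19·4 + 0 → 4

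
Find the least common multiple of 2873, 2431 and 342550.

2873 = 13² · 17; 2431 = 11 · 13 · 17; 342550 = 2 · 5² · 13 · 17 · 31
lcm takes max exponent of each prime: 2 · 5² · 11 · 13² · 17 · 31 = 48984650

48984650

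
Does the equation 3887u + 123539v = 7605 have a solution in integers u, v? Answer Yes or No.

gcd(3887, 123539): 123539 = 31·3887 + 3042; 3887 = 1·3042 + 845; 3042 = 3·845 + 507; 845 = 1·507 + 338; 507 = 1·338 + 169; 338 = 2·169 + 0 → 169
169 divides 7605, so a solution exists.

Yes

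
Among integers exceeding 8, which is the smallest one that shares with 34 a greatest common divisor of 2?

34 = 2·17. Any x with gcd(x, 34) = 2 is a multiple of 2, say 2s, with s coprime to 17.
Need s > 8/2, so s ≥ 5. First s ≥ 5 with gcd(s, 17) = 1 is s = 5. Thus x = 2·5 = 10.

10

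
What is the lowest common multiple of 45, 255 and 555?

28305

45 = 3² · 5; 255 = 3 · 5 · 17; 555 = 3 · 5 · 37
lcm takes max exponent of each prime: 3² · 5 · 17 · 37 = 28305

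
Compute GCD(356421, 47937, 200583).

gcd(356421, 47937): 356421 = 7·47937 + 20862; 47937 = 2·20862 + 6213; 20862 = 3·6213 + 2223; 6213 = 2·2223 + 1767; 2223 = 1·1767 + 456; 1767 = 3·456 + 399; 456 = 1·399 + 57; 399 = 7·57 + 0 → 57
gcd(57, 200583): 200583 = 3519·57 + 0 → 57

57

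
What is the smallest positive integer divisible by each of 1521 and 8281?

1521 = 3² · 13²; 8281 = 7² · 13²
max exponents: 3² · 7² · 13² = 74529

74529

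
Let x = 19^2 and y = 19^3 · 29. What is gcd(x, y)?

361

min exponent per shared prime: 19^2 = 361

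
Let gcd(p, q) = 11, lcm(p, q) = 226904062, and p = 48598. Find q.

Using pq = gcd(p,q)·lcm(p,q) = 11·226904062 = 2495944682, we get q = 2495944682/48598 = 51359.

51359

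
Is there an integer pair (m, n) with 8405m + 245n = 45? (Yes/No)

Yes

gcd(8405, 245): 8405 = 34·245 + 75; 245 = 3·75 + 20; 75 = 3·20 + 15; 20 = 1·15 + 5; 15 = 3·5 + 0 → 5
5 divides 45, so a solution exists.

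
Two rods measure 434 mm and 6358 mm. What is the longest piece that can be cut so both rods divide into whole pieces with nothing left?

434 = 2 · 7 · 31
6358 = 2 · 11 · 17²
Common: 2 = 2

2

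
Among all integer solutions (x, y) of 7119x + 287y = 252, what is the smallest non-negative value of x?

gcd(7119, 287) = 7 (Euclid: 7119 = 24·287 + 231; 287 = 1·231 + 56; 231 = 4·56 + 7; 56 = 8·7 + 0), and 7 | 252.
Extended Euclid: 7119·(5) + 287·(-124) = 7. Scale by 36: x₀ = 180.
General solution x = x₀ + 41t; reducing mod 41 gives x = 16 (and y = -396).

16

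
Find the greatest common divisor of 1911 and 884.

1911 = 3 · 7² · 13
884 = 2² · 13 · 17
Common: 13 = 13

13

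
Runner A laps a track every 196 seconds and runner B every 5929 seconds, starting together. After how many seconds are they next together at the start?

23716

gcd first: 5929 = 30·196 + 49; 196 = 4·49 + 0 → gcd = 49
lcm = 196·5929/gcd = 1162084/49 = 23716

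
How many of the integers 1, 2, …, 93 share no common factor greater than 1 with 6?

31

6 = 2·3. Inclusion–exclusion on these primes:
93 − ⌊93/2⌋ − ⌊93/3⌋ + ⌊93/6⌋ = 31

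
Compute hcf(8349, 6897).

363

Euclid: 8349 = 1·6897 + 1452; 6897 = 4·1452 + 1089; 1452 = 1·1089 + 363; 1089 = 3·363 + 0. Last nonzero remainder: 363.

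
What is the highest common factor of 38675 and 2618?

119

38675 = 5² · 7 · 13 · 17
2618 = 2 · 7 · 11 · 17
Common: 7 · 17 = 119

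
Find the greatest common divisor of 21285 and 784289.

21285 = 3² · 5 · 11 · 43
784289 = 11 · 37 · 41 · 47
Common: 11 = 11

11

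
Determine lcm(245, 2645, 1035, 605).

245 = 5 · 7²; 2645 = 5 · 23²; 1035 = 3² · 5 · 23; 605 = 5 · 11²
lcm takes max exponent of each prime: 3² · 5 · 7² · 11² · 23² = 141139845

141139845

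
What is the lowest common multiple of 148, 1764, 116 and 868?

148 = 2² · 37; 1764 = 2² · 3² · 7²; 116 = 2² · 29; 868 = 2² · 7 · 31
lcm takes max exponent of each prime: 2² · 3² · 7² · 29 · 31 · 37 = 58675932

58675932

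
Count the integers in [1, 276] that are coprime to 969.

163

Prime factors of 969: 3, 17, 19. Count integers ≤ 276 divisible by none of them.
By inclusion–exclusion: 276 − ⌊276/3⌋ − ⌊276/17⌋ − ⌊276/19⌋ + ⌊276/51⌋ + ⌊276/57⌋ + ⌊276/323⌋ − ⌊276/969⌋ = 163.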